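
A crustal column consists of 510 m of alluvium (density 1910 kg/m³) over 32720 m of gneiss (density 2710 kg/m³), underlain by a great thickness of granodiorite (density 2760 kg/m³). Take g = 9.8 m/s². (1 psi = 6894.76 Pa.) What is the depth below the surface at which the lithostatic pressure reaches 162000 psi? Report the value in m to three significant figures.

42000 m

Pressure at base of upper layers: 1910×9.8×510 + 2710×9.8×32720 = 8.785×10^8 Pa = 1.274×10^5 psi
Remaining pressure to be supplied by granodiorite: 1.117×10^9 − 8.785×10^8 = 2.384×10^8 Pa
Additional depth in granodiorite = 2.384×10^8 Pa / (2760 kg/m³ × 9.8 m/s²) = 8814.9 m
Total depth = 33230 m + 8814.9 m = 42045 m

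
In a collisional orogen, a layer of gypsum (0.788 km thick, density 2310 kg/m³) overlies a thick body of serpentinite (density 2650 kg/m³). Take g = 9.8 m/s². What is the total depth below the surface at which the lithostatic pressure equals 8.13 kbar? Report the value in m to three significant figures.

31400 m

Pressure at base of upper layers: 2310×9.8×788 = 1.784×10^7 Pa = 0.1784 kbar
Remaining pressure to be supplied by serpentinite: 8.130×10^8 − 1.784×10^7 = 7.952×10^8 Pa
Additional depth in serpentinite = 7.952×10^8 Pa / (2650 kg/m³ × 9.8 m/s²) = 30618 m
Total depth = 788 m + 30618 m = 31406 m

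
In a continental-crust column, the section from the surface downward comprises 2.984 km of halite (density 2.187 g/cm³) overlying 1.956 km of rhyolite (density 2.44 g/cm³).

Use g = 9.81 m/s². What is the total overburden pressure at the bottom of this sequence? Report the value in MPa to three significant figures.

111 MPa

halite: 2187 kg/m³ × 9.81 m/s² × 2984 m = 6.402×10^7 Pa = 64.02 MPa
rhyolite: 2440 kg/m³ × 9.81 m/s² × 1956 m = 4.682×10^7 Pa = 46.82 MPa
Total = 64.02 + 46.82 = 110.84 MPa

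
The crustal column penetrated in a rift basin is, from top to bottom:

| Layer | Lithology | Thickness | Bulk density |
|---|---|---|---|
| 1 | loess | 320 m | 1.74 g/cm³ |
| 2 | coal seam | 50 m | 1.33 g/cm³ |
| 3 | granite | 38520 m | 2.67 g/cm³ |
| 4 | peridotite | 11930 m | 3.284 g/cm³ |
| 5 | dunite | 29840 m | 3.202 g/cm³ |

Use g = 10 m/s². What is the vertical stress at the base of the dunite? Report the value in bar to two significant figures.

24000 bar

loess: 1740 kg/m³ × 10 m/s² × 320 m = 5.568×10^6 Pa = 55.68 bar
coal seam: 1330 kg/m³ × 10 m/s² × 50 m = 6.650×10^5 Pa = 6.650 bar
granite: 2670 kg/m³ × 10 m/s² × 38520 m = 1.028×10^9 Pa = 10285 bar
peridotite: 3284 kg/m³ × 10 m/s² × 11930 m = 3.918×10^8 Pa = 3918 bar
dunite: 3202 kg/m³ × 10 m/s² × 29840 m = 9.555×10^8 Pa = 9555 bar
Total = 55.68 + 6.650 + 10285 + 3918 + 9555 = 23820 bar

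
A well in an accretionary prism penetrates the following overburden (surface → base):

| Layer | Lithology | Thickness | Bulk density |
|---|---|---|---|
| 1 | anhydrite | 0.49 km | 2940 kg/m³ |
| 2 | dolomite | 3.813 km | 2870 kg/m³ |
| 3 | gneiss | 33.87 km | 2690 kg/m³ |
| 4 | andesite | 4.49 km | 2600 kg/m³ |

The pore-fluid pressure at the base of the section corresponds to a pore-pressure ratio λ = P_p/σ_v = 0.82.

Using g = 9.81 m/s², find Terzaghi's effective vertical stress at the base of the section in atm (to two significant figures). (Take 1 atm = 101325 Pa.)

Overburden (lithostatic) stress σ_v:
anhydrite: 2940 kg/m³ × 9.81 m/s² × 490 m = 1.413×10^7 Pa = 14.13 MPa
dolomite: 2870 kg/m³ × 9.81 m/s² × 3813 m = 1.074×10^8 Pa = 107.4 MPa
gneiss: 2690 kg/m³ × 9.81 m/s² × 33870 m = 8.938×10^8 Pa = 893.8 MPa
andesite: 2600 kg/m³ × 9.81 m/s² × 4490 m = 1.145×10^8 Pa = 114.5 MPa
Total = 14.13 + 107.4 + 893.8 + 114.5 = 1129.8 MPa
Pore pressure P_p = λ·σ_v = 0.82 × 1130 MPa = 926.4 MPa
Effective stress σ' = σ_v − P_p = 1130 − 926.4 = 203.36 MPa = 2007.0 atm

2000 atm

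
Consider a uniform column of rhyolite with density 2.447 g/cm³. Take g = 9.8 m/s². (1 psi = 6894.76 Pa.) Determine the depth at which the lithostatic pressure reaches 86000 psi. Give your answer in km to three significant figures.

h = P/(ρg) = 86000 psi / (2447 kg/m³ × 9.8 m/s²) = 5.929×10^8 Pa / 23981 Pa/m = 24726 m
= 24.726 km

24.7 km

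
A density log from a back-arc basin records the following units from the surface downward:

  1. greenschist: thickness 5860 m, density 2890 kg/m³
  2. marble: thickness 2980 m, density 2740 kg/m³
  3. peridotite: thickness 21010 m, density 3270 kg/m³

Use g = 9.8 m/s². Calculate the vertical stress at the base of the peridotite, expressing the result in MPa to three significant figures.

919 MPa

greenschist: 2890 kg/m³ × 9.8 m/s² × 5860 m = 1.660×10^8 Pa = 166.0 MPa
marble: 2740 kg/m³ × 9.8 m/s² × 2980 m = 8.002×10^7 Pa = 80.02 MPa
peridotite: 3270 kg/m³ × 9.8 m/s² × 21010 m = 6.733×10^8 Pa = 673.3 MPa
Total = 166.0 + 80.02 + 673.3 = 919.27 MPa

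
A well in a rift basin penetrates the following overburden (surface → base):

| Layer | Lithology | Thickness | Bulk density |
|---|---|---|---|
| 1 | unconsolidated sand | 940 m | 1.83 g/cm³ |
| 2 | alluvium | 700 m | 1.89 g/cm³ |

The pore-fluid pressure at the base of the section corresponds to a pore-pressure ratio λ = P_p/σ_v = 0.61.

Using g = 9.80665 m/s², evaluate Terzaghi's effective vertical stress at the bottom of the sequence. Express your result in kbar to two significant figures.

Overburden (lithostatic) stress σ_v:
unconsolidated sand: 1830 kg/m³ × 9.80665 m/s² × 940 m = 1.687×10^7 Pa = 16.87 MPa
alluvium: 1890 kg/m³ × 9.80665 m/s² × 700 m = 1.297×10^7 Pa = 12.97 MPa
Total = 16.87 + 12.97 = 29.844 MPa
Pore pressure P_p = λ·σ_v = 0.61 × 29.84 MPa = 18.20 MPa
Effective stress σ' = σ_v − P_p = 29.84 − 18.20 = 11.639 MPa = 0.11639 kbar

0.12 kbar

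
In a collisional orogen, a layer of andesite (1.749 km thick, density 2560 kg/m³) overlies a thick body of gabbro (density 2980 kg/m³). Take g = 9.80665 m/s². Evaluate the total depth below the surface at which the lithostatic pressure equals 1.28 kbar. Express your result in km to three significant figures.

4.63 km

Pressure at base of upper layers: 2560×9.80665×1749 = 4.391×10^7 Pa = 0.4391 kbar
Remaining pressure to be supplied by gabbro: 1.280×10^8 − 4.391×10^7 = 8.409×10^7 Pa
Additional depth in gabbro = 8.409×10^7 Pa / (2980 kg/m³ × 9.80665 m/s²) = 2877.5 m
Total depth = 1749 m + 2877.5 m = 4626.5 m
= 4.6265 km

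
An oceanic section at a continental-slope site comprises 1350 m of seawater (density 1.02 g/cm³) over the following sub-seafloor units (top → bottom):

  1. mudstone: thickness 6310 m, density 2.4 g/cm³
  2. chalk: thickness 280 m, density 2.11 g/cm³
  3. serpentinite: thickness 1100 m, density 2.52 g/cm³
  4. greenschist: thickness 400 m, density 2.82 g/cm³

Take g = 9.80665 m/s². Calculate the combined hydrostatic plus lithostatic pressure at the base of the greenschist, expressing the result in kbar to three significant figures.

2.06 kbar

seawater: 1020 kg/m³ × 9.80665 m/s² × 1350 m = 1.350×10^7 Pa = 0.1350 kbar
mudstone: 2400 kg/m³ × 9.80665 m/s² × 6310 m = 1.485×10^8 Pa = 1.485 kbar
chalk: 2110 kg/m³ × 9.80665 m/s² × 280 m = 5.794×10^6 Pa = 0.05794 kbar
serpentinite: 2520 kg/m³ × 9.80665 m/s² × 1100 m = 2.718×10^7 Pa = 0.2718 kbar
greenschist: 2820 kg/m³ × 9.80665 m/s² × 400 m = 1.106×10^7 Pa = 0.1106 kbar
Total = 0.1350 + 1.485 + 0.05794 + 0.2718 + 0.1106 = 2.0606 kbar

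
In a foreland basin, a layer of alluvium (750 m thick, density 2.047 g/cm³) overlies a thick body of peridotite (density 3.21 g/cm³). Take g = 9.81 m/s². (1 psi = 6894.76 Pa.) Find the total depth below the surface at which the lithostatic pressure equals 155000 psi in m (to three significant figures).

Pressure at base of upper layers: 2047×9.81×750 = 1.506×10^7 Pa = 2184 psi
Remaining pressure to be supplied by peridotite: 1.069×10^9 − 1.506×10^7 = 1.054×10^9 Pa
Additional depth in peridotite = 1.054×10^9 Pa / (3210 kg/m³ × 9.81 m/s²) = 33459 m
Total depth = 750 m + 33459 m = 34209 m

34200 m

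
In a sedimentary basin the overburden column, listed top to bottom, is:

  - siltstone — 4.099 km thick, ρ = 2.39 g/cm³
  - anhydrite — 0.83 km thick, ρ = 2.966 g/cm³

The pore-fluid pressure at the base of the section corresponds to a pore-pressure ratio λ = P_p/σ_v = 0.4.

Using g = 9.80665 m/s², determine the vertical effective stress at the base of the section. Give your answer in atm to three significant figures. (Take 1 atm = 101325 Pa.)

712 atm

Overburden (lithostatic) stress σ_v:
siltstone: 2390 kg/m³ × 9.80665 m/s² × 4099 m = 9.607×10^7 Pa = 96.07 MPa
anhydrite: 2966 kg/m³ × 9.80665 m/s² × 830 m = 2.414×10^7 Pa = 24.14 MPa
Total = 96.07 + 24.14 = 120.21 MPa
Pore pressure P_p = λ·σ_v = 0.4 × 120.2 MPa = 48.09 MPa
Effective stress σ' = σ_v − P_p = 120.2 − 48.09 = 72.128 MPa = 711.85 atm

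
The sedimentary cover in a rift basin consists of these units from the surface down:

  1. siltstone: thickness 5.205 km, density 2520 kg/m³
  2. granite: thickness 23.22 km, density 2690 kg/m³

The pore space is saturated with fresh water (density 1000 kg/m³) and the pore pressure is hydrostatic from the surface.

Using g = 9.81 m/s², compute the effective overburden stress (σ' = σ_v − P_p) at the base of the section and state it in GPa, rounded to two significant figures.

0.46 GPa

Overburden (lithostatic) stress σ_v:
siltstone: 2520 kg/m³ × 9.81 m/s² × 5205 m = 1.287×10^8 Pa = 128.7 MPa
granite: 2690 kg/m³ × 9.81 m/s² × 23220 m = 6.128×10^8 Pa = 612.8 MPa
Total = 128.7 + 612.8 = 741.42 MPa
Pore pressure P_p = 1000 kg/m³ × 9.81 m/s² × 28425 m = 2.788×10^8 Pa = 278.8 MPa
Effective stress σ' = σ_v − P_p = 741.4 − 278.8 = 462.57 MPa = 0.46257 GPa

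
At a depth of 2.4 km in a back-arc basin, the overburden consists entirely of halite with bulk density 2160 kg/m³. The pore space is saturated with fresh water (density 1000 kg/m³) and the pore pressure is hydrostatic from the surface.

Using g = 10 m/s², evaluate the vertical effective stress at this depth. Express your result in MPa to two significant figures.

28 MPa

Overburden (lithostatic) stress σ_v:
halite: 2160 kg/m³ × 10 m/s² × 2400 m = 5.184×10^7 Pa = 51.84 MPa
Pore pressure P_p = 1000 kg/m³ × 10 m/s² × 2400 m = 2.400×10^7 Pa = 24.00 MPa
Effective stress σ' = σ_v − P_p = 51.84 − 24.00 = 27.840 MPa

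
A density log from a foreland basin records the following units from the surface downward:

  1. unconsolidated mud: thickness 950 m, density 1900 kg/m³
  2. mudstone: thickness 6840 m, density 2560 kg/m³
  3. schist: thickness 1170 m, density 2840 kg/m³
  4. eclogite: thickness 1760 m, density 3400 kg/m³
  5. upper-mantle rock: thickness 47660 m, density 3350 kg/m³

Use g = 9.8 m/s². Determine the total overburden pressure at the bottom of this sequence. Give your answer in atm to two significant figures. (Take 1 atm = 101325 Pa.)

unconsolidated mud: 1900 kg/m³ × 9.8 m/s² × 950 m = 1.769×10^7 Pa = 174.6 atm
mudstone: 2560 kg/m³ × 9.8 m/s² × 6840 m = 1.716×10^8 Pa = 1694 atm
schist: 2840 kg/m³ × 9.8 m/s² × 1170 m = 3.256×10^7 Pa = 321.4 atm
eclogite: 3400 kg/m³ × 9.8 m/s² × 1760 m = 5.864×10^7 Pa = 578.8 atm
upper-mantle rock: 3350 kg/m³ × 9.8 m/s² × 47660 m = 1.565×10^9 Pa = 15442 atm
Total = 174.6 + 1694 + 321.4 + 578.8 + 15442 = 18210 atm

18000 atm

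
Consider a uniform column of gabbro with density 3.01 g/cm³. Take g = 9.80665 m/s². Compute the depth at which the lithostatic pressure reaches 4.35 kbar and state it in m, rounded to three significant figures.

h = P/(ρg) = 4.35 kbar / (3010 kg/m³ × 9.80665 m/s²) = 4.350×10^8 Pa / 29518 Pa/m = 14737 m

14700 m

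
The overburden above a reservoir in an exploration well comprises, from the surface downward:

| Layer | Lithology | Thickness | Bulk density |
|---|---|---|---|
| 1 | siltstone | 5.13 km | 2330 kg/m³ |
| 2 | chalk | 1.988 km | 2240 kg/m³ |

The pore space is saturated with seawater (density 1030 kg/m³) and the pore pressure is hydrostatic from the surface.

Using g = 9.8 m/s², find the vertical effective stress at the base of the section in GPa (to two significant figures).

Overburden (lithostatic) stress σ_v:
siltstone: 2330 kg/m³ × 9.8 m/s² × 5130 m = 1.171×10^8 Pa = 117.1 MPa
chalk: 2240 kg/m³ × 9.8 m/s² × 1988 m = 4.364×10^7 Pa = 43.64 MPa
Total = 117.1 + 43.64 = 160.78 MPa
Pore pressure P_p = 1030 kg/m³ × 9.8 m/s² × 7118 m = 7.185×10^7 Pa = 71.85 MPa
Effective stress σ' = σ_v − P_p = 160.8 − 71.85 = 88.930 MPa = 0.088930 GPa

0.089 GPa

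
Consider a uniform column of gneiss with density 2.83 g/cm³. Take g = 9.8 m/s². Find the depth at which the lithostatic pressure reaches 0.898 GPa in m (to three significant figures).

32400 m

h = P/(ρg) = 0.898 GPa / (2830 kg/m³ × 9.8 m/s²) = 8.980×10^8 Pa / 27734 Pa/m = 32379 m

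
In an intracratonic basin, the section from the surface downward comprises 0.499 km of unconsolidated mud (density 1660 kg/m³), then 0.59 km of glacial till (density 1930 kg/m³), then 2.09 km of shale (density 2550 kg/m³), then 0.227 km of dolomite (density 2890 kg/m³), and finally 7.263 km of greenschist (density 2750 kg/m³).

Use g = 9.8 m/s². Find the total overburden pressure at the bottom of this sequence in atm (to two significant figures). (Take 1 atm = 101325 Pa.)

2700 atm

unconsolidated mud: 1660 kg/m³ × 9.8 m/s² × 499 m = 8.118×10^6 Pa = 80.12 atm
glacial till: 1930 kg/m³ × 9.8 m/s² × 590 m = 1.116×10^7 Pa = 110.1 atm
shale: 2550 kg/m³ × 9.8 m/s² × 2090 m = 5.223×10^7 Pa = 515.5 atm
dolomite: 2890 kg/m³ × 9.8 m/s² × 227 m = 6.429×10^6 Pa = 63.45 atm
greenschist: 2750 kg/m³ × 9.8 m/s² × 7263 m = 1.957×10^8 Pa = 1932 atm
Total = 80.12 + 110.1 + 515.5 + 63.45 + 1932 = 2700.9 atm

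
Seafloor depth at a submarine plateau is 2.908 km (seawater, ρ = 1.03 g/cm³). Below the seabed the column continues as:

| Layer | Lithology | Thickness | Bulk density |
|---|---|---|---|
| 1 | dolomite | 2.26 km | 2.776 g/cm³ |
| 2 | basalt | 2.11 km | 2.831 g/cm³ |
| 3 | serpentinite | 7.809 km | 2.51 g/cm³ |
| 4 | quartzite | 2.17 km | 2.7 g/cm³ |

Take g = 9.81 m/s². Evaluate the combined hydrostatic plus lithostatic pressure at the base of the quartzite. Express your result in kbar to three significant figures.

3.99 kbar

seawater: 1030 kg/m³ × 9.81 m/s² × 2908 m = 2.938×10^7 Pa = 0.2938 kbar
dolomite: 2776 kg/m³ × 9.81 m/s² × 2260 m = 6.155×10^7 Pa = 0.6155 kbar
basalt: 2831 kg/m³ × 9.81 m/s² × 2110 m = 5.860×10^7 Pa = 0.5860 kbar
serpentinite: 2510 kg/m³ × 9.81 m/s² × 7809 m = 1.923×10^8 Pa = 1.923 kbar
quartzite: 2700 kg/m³ × 9.81 m/s² × 2170 m = 5.748×10^7 Pa = 0.5748 kbar
Total = 0.2938 + 0.6155 + 0.5860 + 1.923 + 0.5748 = 3.9929 kbar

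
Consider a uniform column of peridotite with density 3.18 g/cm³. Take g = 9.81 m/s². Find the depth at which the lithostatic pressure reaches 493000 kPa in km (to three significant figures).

h = P/(ρg) = 493000 kPa / (3180 kg/m³ × 9.81 m/s²) = 4.930×10^8 Pa / 31196 Pa/m = 15803 m
= 15.803 km

15.8 km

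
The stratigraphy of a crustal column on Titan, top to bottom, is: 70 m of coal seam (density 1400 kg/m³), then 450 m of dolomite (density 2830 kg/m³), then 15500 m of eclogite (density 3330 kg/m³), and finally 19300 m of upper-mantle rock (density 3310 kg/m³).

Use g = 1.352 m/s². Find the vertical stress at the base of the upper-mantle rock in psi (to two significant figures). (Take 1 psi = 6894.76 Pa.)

coal seam: 1400 kg/m³ × 1.352 m/s² × 70 m = 1.325×10^5 Pa = 19.22 psi
dolomite: 2830 kg/m³ × 1.352 m/s² × 450 m = 1.722×10^6 Pa = 249.7 psi
eclogite: 3330 kg/m³ × 1.352 m/s² × 15500 m = 6.978×10^7 Pa = 10121 psi
upper-mantle rock: 3310 kg/m³ × 1.352 m/s² × 19300 m = 8.637×10^7 Pa = 12527 psi
Total = 19.22 + 249.7 + 10121 + 12527 = 22917 psi

23000 psi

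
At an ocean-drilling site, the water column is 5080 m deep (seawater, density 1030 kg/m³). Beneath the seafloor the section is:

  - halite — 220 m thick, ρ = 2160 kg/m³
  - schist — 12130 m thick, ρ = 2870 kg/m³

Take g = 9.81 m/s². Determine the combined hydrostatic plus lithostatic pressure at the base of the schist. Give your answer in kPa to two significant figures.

seawater: 1030 kg/m³ × 9.81 m/s² × 5080 m = 5.133×10^7 Pa = 51330 kPa
halite: 2160 kg/m³ × 9.81 m/s² × 220 m = 4.662×10^6 Pa = 4662 kPa
schist: 2870 kg/m³ × 9.81 m/s² × 12130 m = 3.415×10^8 Pa = 3.415×10^5 kPa
Total = 51330 + 4662 + 3.415×10^5 = 3.9751×10^5 kPa

400000 kPa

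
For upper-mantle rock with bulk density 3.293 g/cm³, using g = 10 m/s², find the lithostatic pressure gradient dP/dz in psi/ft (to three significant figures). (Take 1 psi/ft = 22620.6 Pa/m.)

dP/dz = ρg = 3293 kg/m³ × 10 m/s² = 32930 Pa/m
= 32930 Pa/m × (1 psi/ft / 22621 Pa/m) = 1.4558 psi/ft

1.46 psi/ft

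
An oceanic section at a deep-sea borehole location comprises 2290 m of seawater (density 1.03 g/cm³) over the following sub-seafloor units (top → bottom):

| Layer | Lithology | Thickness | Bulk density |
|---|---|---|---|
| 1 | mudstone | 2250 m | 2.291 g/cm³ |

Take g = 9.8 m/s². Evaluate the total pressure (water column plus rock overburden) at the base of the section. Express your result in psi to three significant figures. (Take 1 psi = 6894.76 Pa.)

seawater: 1030 kg/m³ × 9.8 m/s² × 2290 m = 2.312×10^7 Pa = 3353 psi
mudstone: 2291 kg/m³ × 9.8 m/s² × 2250 m = 5.052×10^7 Pa = 7327 psi
Total = 3353 + 7327 = 10679 psi

10700 psi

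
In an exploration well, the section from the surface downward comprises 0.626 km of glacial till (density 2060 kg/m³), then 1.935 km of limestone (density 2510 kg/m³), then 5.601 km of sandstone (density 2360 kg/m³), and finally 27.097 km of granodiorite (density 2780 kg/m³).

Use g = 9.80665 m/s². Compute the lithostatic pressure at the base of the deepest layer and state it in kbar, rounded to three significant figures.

9.29 kbar

glacial till: 2060 kg/m³ × 9.80665 m/s² × 626 m = 1.265×10^7 Pa = 0.1265 kbar
limestone: 2510 kg/m³ × 9.80665 m/s² × 1935 m = 4.763×10^7 Pa = 0.4763 kbar
sandstone: 2360 kg/m³ × 9.80665 m/s² × 5601 m = 1.296×10^8 Pa = 1.296 kbar
granodiorite: 2780 kg/m³ × 9.80665 m/s² × 27097 m = 7.387×10^8 Pa = 7.387 kbar
Total = 0.1265 + 0.4763 + 1.296 + 7.387 = 9.2864 kbar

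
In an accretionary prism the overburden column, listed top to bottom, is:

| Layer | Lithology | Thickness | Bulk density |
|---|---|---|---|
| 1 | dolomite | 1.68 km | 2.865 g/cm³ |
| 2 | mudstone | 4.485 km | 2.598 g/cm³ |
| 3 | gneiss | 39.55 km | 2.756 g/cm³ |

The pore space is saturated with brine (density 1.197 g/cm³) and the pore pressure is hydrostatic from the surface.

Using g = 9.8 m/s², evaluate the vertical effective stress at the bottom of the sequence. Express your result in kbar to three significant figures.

Overburden (lithostatic) stress σ_v:
dolomite: 2865 kg/m³ × 9.8 m/s² × 1680 m = 4.717×10^7 Pa = 47.17 MPa
mudstone: 2598 kg/m³ × 9.8 m/s² × 4485 m = 1.142×10^8 Pa = 114.2 MPa
gneiss: 2756 kg/m³ × 9.8 m/s² × 39550 m = 1.068×10^9 Pa = 1068 MPa
Total = 47.17 + 114.2 + 1068 = 1229.6 MPa
Pore pressure P_p = 1197 kg/m³ × 9.8 m/s² × 45715 m = 5.363×10^8 Pa = 536.3 MPa
Effective stress σ' = σ_v − P_p = 1230 − 536.3 = 693.29 MPa = 6.9329 kbar

6.93 kbar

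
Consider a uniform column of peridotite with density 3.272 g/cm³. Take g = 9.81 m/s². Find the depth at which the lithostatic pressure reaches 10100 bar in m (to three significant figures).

31500 m

h = P/(ρg) = 10100 bar / (3272 kg/m³ × 9.81 m/s²) = 1.010×10^9 Pa / 32098 Pa/m = 31466 m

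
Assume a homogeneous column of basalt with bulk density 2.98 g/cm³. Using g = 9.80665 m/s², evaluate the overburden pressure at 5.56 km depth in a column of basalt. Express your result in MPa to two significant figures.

160 MPa

basalt: 2980 kg/m³ × 9.80665 m/s² × 5560 m = 1.625×10^8 Pa = 162.5 MPa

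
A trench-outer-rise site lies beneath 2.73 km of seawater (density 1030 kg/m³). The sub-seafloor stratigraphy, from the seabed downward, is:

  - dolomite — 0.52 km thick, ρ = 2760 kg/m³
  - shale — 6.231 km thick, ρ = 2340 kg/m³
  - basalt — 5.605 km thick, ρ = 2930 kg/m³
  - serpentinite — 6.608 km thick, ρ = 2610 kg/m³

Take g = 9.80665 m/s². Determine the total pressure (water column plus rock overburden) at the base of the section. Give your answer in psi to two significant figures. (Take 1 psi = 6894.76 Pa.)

75000 psi

seawater: 1030 kg/m³ × 9.80665 m/s² × 2730 m = 2.758×10^7 Pa = 3999 psi
dolomite: 2760 kg/m³ × 9.80665 m/s² × 520 m = 1.407×10^7 Pa = 2041 psi
shale: 2340 kg/m³ × 9.80665 m/s² × 6231 m = 1.430×10^8 Pa = 20738 psi
basalt: 2930 kg/m³ × 9.80665 m/s² × 5605 m = 1.611×10^8 Pa = 23358 psi
serpentinite: 2610 kg/m³ × 9.80665 m/s² × 6608 m = 1.691×10^8 Pa = 24531 psi
Total = 3999 + 2041 + 20738 + 23358 + 24531 = 74669 psi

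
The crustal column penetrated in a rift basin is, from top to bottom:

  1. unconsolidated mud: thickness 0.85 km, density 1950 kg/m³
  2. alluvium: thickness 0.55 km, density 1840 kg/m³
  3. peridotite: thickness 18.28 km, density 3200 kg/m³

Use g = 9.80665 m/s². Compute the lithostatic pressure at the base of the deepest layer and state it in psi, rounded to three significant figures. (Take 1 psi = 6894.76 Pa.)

87000 psi

unconsolidated mud: 1950 kg/m³ × 9.80665 m/s² × 850 m = 1.625×10^7 Pa = 2358 psi
alluvium: 1840 kg/m³ × 9.80665 m/s² × 550 m = 9.924×10^6 Pa = 1439 psi
peridotite: 3200 kg/m³ × 9.80665 m/s² × 18280 m = 5.736×10^8 Pa = 83201 psi
Total = 2358 + 1439 + 83201 = 86998 psi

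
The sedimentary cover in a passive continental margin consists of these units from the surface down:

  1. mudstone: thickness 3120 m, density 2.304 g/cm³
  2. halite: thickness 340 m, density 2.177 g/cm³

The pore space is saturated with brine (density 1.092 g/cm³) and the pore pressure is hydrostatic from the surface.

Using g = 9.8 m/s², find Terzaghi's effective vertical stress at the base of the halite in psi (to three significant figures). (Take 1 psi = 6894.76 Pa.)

Overburden (lithostatic) stress σ_v:
mudstone: 2304 kg/m³ × 9.8 m/s² × 3120 m = 7.045×10^7 Pa = 70.45 MPa
halite: 2177 kg/m³ × 9.8 m/s² × 340 m = 7.254×10^6 Pa = 7.254 MPa
Total = 70.45 + 7.254 = 77.701 MPa
Pore pressure P_p = 1092 kg/m³ × 9.8 m/s² × 3460 m = 3.703×10^7 Pa = 37.03 MPa
Effective stress σ' = σ_v − P_p = 77.70 − 37.03 = 40.673 MPa = 5899.2 psi

5900 psi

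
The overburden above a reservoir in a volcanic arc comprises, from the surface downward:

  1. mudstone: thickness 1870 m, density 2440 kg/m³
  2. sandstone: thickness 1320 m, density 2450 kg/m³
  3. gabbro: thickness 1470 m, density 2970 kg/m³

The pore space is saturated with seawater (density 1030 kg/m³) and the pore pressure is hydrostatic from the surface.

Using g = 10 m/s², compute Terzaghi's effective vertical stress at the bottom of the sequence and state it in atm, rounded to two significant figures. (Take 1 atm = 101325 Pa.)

730 atm

Overburden (lithostatic) stress σ_v:
mudstone: 2440 kg/m³ × 10 m/s² × 1870 m = 4.563×10^7 Pa = 45.63 MPa
sandstone: 2450 kg/m³ × 10 m/s² × 1320 m = 3.234×10^7 Pa = 32.34 MPa
gabbro: 2970 kg/m³ × 10 m/s² × 1470 m = 4.366×10^7 Pa = 43.66 MPa
Total = 45.63 + 32.34 + 43.66 = 121.63 MPa
Pore pressure P_p = 1030 kg/m³ × 10 m/s² × 4660 m = 4.800×10^7 Pa = 48.00 MPa
Effective stress σ' = σ_v − P_p = 121.6 − 48.00 = 73.629 MPa = 726.66 atm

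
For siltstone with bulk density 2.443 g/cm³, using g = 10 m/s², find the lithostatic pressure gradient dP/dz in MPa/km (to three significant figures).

24.4 MPa/km

dP/dz = ρg = 2443 kg/m³ × 10 m/s² = 24430 Pa/m
= 24430 Pa/m × (1 MPa/km / 1000.0 Pa/m) = 24.430 MPa/km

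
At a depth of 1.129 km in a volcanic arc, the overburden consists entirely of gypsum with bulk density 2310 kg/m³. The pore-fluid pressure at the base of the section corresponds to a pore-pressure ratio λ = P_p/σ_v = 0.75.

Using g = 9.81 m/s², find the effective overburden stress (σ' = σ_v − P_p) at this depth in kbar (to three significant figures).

0.0640 kbar

Overburden (lithostatic) stress σ_v:
gypsum: 2310 kg/m³ × 9.81 m/s² × 1129 m = 2.558×10^7 Pa = 25.58 MPa
Pore pressure P_p = λ·σ_v = 0.75 × 25.58 MPa = 19.19 MPa
Effective stress σ' = σ_v − P_p = 25.58 − 19.19 = 6.3961 MPa = 0.063961 kbar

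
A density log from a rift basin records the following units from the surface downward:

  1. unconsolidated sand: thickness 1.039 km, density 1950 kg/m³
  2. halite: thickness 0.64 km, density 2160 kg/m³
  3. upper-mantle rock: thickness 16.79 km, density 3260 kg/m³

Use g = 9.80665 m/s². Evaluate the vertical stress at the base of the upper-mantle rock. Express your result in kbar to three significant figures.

5.70 kbar

unconsolidated sand: 1950 kg/m³ × 9.80665 m/s² × 1039 m = 1.987×10^7 Pa = 0.1987 kbar
halite: 2160 kg/m³ × 9.80665 m/s² × 640 m = 1.356×10^7 Pa = 0.1356 kbar
upper-mantle rock: 3260 kg/m³ × 9.80665 m/s² × 16790 m = 5.368×10^8 Pa = 5.368 kbar
Total = 0.1987 + 0.1356 + 5.368 = 5.7020 kbar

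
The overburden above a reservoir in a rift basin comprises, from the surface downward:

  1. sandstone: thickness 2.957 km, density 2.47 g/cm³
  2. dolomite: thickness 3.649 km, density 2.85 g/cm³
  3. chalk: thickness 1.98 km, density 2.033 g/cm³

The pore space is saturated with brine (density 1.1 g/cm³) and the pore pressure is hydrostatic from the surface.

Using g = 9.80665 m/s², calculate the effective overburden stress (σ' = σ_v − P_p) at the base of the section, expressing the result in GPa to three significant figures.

Overburden (lithostatic) stress σ_v:
sandstone: 2470 kg/m³ × 9.80665 m/s² × 2957 m = 7.163×10^7 Pa = 71.63 MPa
dolomite: 2850 kg/m³ × 9.80665 m/s² × 3649 m = 1.020×10^8 Pa = 102.0 MPa
chalk: 2033 kg/m³ × 9.80665 m/s² × 1980 m = 3.948×10^7 Pa = 39.48 MPa
Total = 71.63 + 102.0 + 39.48 = 213.09 MPa
Pore pressure P_p = 1100 kg/m³ × 9.80665 m/s² × 8586 m = 9.262×10^7 Pa = 92.62 MPa
Effective stress σ' = σ_v − P_p = 213.1 − 92.62 = 120.47 MPa = 0.12047 GPa

0.120 GPa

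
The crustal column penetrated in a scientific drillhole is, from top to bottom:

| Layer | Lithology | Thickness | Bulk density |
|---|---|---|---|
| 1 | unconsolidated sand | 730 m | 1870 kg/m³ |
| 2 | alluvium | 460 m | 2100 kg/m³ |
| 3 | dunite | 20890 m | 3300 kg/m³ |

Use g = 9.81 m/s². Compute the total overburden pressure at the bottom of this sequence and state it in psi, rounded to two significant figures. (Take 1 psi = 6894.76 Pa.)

unconsolidated sand: 1870 kg/m³ × 9.81 m/s² × 730 m = 1.339×10^7 Pa = 1942 psi
alluvium: 2100 kg/m³ × 9.81 m/s² × 460 m = 9.476×10^6 Pa = 1374 psi
dunite: 3300 kg/m³ × 9.81 m/s² × 20890 m = 6.763×10^8 Pa = 98085 psi
Total = 1942 + 1374 + 98085 = 1.0140×10^5 psi

100000 psi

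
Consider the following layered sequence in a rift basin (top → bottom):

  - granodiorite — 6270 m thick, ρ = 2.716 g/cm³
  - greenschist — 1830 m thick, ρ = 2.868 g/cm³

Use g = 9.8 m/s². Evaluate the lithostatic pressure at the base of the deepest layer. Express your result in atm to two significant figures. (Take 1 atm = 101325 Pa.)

granodiorite: 2716 kg/m³ × 9.8 m/s² × 6270 m = 1.669×10^8 Pa = 1647 atm
greenschist: 2868 kg/m³ × 9.8 m/s² × 1830 m = 5.143×10^7 Pa = 507.6 atm
Total = 1647 + 507.6 = 2154.7 atm

2200 atm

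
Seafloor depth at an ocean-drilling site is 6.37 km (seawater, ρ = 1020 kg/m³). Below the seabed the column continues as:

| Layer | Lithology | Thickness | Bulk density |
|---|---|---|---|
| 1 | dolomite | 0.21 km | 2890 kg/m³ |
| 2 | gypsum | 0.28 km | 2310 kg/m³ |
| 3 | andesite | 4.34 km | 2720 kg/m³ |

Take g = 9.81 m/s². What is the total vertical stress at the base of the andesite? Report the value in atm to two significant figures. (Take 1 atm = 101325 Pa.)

1900 atm

seawater: 1020 kg/m³ × 9.81 m/s² × 6370 m = 6.374×10^7 Pa = 629.1 atm
dolomite: 2890 kg/m³ × 9.81 m/s² × 210 m = 5.954×10^6 Pa = 58.76 atm
gypsum: 2310 kg/m³ × 9.81 m/s² × 280 m = 6.345×10^6 Pa = 62.62 atm
andesite: 2720 kg/m³ × 9.81 m/s² × 4340 m = 1.158×10^8 Pa = 1143 atm
Total = 629.1 + 58.76 + 62.62 + 1143 = 1893.3 atm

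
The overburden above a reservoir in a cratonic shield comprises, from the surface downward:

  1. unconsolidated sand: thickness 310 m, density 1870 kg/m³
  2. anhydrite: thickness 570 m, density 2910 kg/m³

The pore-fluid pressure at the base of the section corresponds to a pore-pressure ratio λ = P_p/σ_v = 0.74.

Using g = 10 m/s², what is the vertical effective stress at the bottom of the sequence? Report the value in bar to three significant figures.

Overburden (lithostatic) stress σ_v:
unconsolidated sand: 1870 kg/m³ × 10 m/s² × 310 m = 5.797×10^6 Pa = 5.797 MPa
anhydrite: 2910 kg/m³ × 10 m/s² × 570 m = 1.659×10^7 Pa = 16.59 MPa
Total = 5.797 + 16.59 = 22.384 MPa
Pore pressure P_p = λ·σ_v = 0.74 × 22.38 MPa = 16.56 MPa
Effective stress σ' = σ_v − P_p = 22.38 − 16.56 = 5.8198 MPa = 58.198 bar

58.2 bar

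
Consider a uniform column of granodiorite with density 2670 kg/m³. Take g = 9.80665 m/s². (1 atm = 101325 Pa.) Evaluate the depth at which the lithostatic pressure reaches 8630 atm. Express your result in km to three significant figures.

33.4 km

h = P/(ρg) = 8630 atm / (2670 kg/m³ × 9.80665 m/s²) = 8.744×10^8 Pa / 26184 Pa/m = 33396 m
= 33.396 km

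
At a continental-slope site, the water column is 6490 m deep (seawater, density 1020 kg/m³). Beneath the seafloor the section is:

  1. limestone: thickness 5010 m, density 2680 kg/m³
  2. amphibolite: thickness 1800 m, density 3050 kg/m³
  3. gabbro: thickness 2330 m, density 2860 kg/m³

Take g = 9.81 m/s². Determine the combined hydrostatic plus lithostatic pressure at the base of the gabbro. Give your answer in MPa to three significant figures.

seawater: 1020 kg/m³ × 9.81 m/s² × 6490 m = 6.494×10^7 Pa = 64.94 MPa
limestone: 2680 kg/m³ × 9.81 m/s² × 5010 m = 1.317×10^8 Pa = 131.7 MPa
amphibolite: 3050 kg/m³ × 9.81 m/s² × 1800 m = 5.386×10^7 Pa = 53.86 MPa
gabbro: 2860 kg/m³ × 9.81 m/s² × 2330 m = 6.537×10^7 Pa = 65.37 MPa
Total = 64.94 + 131.7 + 53.86 + 65.37 = 315.89 MPa

316 MPa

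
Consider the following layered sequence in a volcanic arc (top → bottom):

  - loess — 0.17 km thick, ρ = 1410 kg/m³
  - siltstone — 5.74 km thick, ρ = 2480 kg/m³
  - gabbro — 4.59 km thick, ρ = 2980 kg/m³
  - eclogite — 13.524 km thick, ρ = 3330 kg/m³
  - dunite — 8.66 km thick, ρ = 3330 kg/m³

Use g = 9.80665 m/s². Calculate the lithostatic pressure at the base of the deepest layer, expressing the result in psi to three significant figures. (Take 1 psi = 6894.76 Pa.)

loess: 1410 kg/m³ × 9.80665 m/s² × 170 m = 2.351×10^6 Pa = 340.9 psi
siltstone: 2480 kg/m³ × 9.80665 m/s² × 5740 m = 1.396×10^8 Pa = 20247 psi
gabbro: 2980 kg/m³ × 9.80665 m/s² × 4590 m = 1.341×10^8 Pa = 19455 psi
eclogite: 3330 kg/m³ × 9.80665 m/s² × 13524 m = 4.416×10^8 Pa = 64055 psi
dunite: 3330 kg/m³ × 9.80665 m/s² × 8660 m = 2.828×10^8 Pa = 41017 psi
Total = 340.9 + 20247 + 19455 + 64055 + 41017 = 1.4511×10^5 psi

145000 psi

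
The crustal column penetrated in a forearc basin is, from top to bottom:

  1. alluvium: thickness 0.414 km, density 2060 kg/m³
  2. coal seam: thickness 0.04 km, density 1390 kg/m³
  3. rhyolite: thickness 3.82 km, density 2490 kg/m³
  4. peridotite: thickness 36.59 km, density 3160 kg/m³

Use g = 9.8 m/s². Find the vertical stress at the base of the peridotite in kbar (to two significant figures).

alluvium: 2060 kg/m³ × 9.8 m/s² × 414 m = 8.358×10^6 Pa = 0.08358 kbar
coal seam: 1390 kg/m³ × 9.8 m/s² × 40 m = 5.449×10^5 Pa = 5.449×10^-3 kbar
rhyolite: 2490 kg/m³ × 9.8 m/s² × 3820 m = 9.322×10^7 Pa = 0.9322 kbar
peridotite: 3160 kg/m³ × 9.8 m/s² × 36590 m = 1.133×10^9 Pa = 11.33 kbar
Total = 0.08358 + 5.449×10^-3 + 0.9322 + 11.33 = 12.352 kbar

12 kbar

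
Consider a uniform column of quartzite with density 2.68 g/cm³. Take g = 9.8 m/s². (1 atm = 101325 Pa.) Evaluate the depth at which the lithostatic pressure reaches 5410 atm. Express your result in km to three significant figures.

h = P/(ρg) = 5410 atm / (2680 kg/m³ × 9.8 m/s²) = 5.482×10^8 Pa / 26264 Pa/m = 20871 m
= 20.871 km

20.9 km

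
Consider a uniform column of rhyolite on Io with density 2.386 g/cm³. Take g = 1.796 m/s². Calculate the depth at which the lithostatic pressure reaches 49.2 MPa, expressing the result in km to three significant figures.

11.5 km

h = P/(ρg) = 49.2 MPa / (2386 kg/m³ × 1.796 m/s²) = 4.920×10^7 Pa / 4285.3 Pa/m = 11481 m
= 11.481 km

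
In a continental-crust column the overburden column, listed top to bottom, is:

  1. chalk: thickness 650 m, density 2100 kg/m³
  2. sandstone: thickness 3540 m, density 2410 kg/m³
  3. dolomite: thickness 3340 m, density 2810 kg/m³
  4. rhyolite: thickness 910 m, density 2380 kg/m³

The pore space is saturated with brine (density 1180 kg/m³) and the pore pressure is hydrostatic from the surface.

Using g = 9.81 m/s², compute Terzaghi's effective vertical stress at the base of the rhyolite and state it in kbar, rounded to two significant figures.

Overburden (lithostatic) stress σ_v:
chalk: 2100 kg/m³ × 9.81 m/s² × 650 m = 1.339×10^7 Pa = 13.39 MPa
sandstone: 2410 kg/m³ × 9.81 m/s² × 3540 m = 8.369×10^7 Pa = 83.69 MPa
dolomite: 2810 kg/m³ × 9.81 m/s² × 3340 m = 9.207×10^7 Pa = 92.07 MPa
rhyolite: 2380 kg/m³ × 9.81 m/s² × 910 m = 2.125×10^7 Pa = 21.25 MPa
Total = 13.39 + 83.69 + 92.07 + 21.25 = 210.40 MPa
Pore pressure P_p = 1180 kg/m³ × 9.81 m/s² × 8440 m = 9.770×10^7 Pa = 97.70 MPa
Effective stress σ' = σ_v − P_p = 210.4 − 97.70 = 112.70 MPa = 1.1270 kbar

1.1 kbar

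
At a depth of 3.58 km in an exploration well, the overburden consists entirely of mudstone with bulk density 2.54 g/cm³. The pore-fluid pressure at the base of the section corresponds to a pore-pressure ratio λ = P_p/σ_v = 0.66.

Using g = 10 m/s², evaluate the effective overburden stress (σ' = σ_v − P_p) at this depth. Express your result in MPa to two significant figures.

Overburden (lithostatic) stress σ_v:
mudstone: 2540 kg/m³ × 10 m/s² × 3580 m = 9.093×10^7 Pa = 90.93 MPa
Pore pressure P_p = λ·σ_v = 0.66 × 90.93 MPa = 60.02 MPa
Effective stress σ' = σ_v − P_p = 90.93 − 60.02 = 30.917 MPa

31 MPa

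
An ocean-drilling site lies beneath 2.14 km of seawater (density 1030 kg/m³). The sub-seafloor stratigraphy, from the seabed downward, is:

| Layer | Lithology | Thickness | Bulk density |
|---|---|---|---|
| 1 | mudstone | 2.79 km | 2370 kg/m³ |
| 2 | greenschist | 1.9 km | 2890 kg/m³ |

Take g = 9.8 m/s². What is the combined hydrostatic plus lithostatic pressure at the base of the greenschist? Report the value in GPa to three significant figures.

0.140 GPa

seawater: 1030 kg/m³ × 9.8 m/s² × 2140 m = 2.160×10^7 Pa = 0.02160 GPa
mudstone: 2370 kg/m³ × 9.8 m/s² × 2790 m = 6.480×10^7 Pa = 0.06480 GPa
greenschist: 2890 kg/m³ × 9.8 m/s² × 1900 m = 5.381×10^7 Pa = 0.05381 GPa
Total = 0.02160 + 0.06480 + 0.05381 = 0.14021 GPa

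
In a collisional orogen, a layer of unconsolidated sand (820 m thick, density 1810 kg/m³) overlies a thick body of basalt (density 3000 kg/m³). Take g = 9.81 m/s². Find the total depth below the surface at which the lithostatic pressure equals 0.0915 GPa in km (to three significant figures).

3.43 km

Pressure at base of upper layers: 1810×9.81×820 = 1.456×10^7 Pa = 0.01456 GPa
Remaining pressure to be supplied by basalt: 9.150×10^7 − 1.456×10^7 = 7.694×10^7 Pa
Additional depth in basalt = 7.694×10^7 Pa / (3000 kg/m³ × 9.81 m/s²) = 2614.3 m
Total depth = 820 m + 2614.3 m = 3434.3 m
= 3.4343 km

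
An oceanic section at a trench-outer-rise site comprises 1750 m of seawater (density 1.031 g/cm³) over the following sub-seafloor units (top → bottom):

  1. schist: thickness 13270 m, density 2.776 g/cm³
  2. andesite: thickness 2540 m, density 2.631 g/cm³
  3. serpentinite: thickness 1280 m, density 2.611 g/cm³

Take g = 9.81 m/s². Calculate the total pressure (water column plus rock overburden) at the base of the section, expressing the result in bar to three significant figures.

4770 bar

seawater: 1031 kg/m³ × 9.81 m/s² × 1750 m = 1.770×10^7 Pa = 177.0 bar
schist: 2776 kg/m³ × 9.81 m/s² × 13270 m = 3.614×10^8 Pa = 3614 bar
andesite: 2631 kg/m³ × 9.81 m/s² × 2540 m = 6.556×10^7 Pa = 655.6 bar
serpentinite: 2611 kg/m³ × 9.81 m/s² × 1280 m = 3.279×10^7 Pa = 327.9 bar
Total = 177.0 + 3614 + 655.6 + 327.9 = 4774.2 bar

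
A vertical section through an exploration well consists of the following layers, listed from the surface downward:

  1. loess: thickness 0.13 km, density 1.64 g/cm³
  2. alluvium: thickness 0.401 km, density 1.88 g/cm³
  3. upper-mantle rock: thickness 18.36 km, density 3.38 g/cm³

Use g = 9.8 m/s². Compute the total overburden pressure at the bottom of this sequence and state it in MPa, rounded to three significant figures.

618 MPa

loess: 1640 kg/m³ × 9.8 m/s² × 130 m = 2.089×10^6 Pa = 2.089 MPa
alluvium: 1880 kg/m³ × 9.8 m/s² × 401 m = 7.388×10^6 Pa = 7.388 MPa
upper-mantle rock: 3380 kg/m³ × 9.8 m/s² × 18360 m = 6.082×10^8 Pa = 608.2 MPa
Total = 2.089 + 7.388 + 608.2 = 617.63 MPa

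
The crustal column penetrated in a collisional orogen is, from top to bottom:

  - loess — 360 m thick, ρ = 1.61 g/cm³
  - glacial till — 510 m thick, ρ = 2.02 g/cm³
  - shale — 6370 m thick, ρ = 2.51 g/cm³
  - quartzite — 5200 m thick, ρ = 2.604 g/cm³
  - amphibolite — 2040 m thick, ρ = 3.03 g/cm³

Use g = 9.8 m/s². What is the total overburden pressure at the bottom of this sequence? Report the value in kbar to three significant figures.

loess: 1610 kg/m³ × 9.8 m/s² × 360 m = 5.680×10^6 Pa = 0.05680 kbar
glacial till: 2020 kg/m³ × 9.8 m/s² × 510 m = 1.010×10^7 Pa = 0.1010 kbar
shale: 2510 kg/m³ × 9.8 m/s² × 6370 m = 1.567×10^8 Pa = 1.567 kbar
quartzite: 2604 kg/m³ × 9.8 m/s² × 5200 m = 1.327×10^8 Pa = 1.327 kbar
amphibolite: 3030 kg/m³ × 9.8 m/s² × 2040 m = 6.058×10^7 Pa = 0.6058 kbar
Total = 0.05680 + 0.1010 + 1.567 + 1.327 + 0.6058 = 3.6574 kbar

3.66 kbar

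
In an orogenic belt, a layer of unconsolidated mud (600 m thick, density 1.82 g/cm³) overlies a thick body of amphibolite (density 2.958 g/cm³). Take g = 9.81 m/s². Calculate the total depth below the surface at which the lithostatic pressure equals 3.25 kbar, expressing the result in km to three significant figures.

11.4 km

Pressure at base of upper layers: 1820×9.81×600 = 1.071×10^7 Pa = 0.1071 kbar
Remaining pressure to be supplied by amphibolite: 3.250×10^8 − 1.071×10^7 = 3.143×10^8 Pa
Additional depth in amphibolite = 3.143×10^8 Pa / (2958 kg/m³ × 9.81 m/s²) = 10831 m
Total depth = 600 m + 10831 m = 11431 m
= 11.431 km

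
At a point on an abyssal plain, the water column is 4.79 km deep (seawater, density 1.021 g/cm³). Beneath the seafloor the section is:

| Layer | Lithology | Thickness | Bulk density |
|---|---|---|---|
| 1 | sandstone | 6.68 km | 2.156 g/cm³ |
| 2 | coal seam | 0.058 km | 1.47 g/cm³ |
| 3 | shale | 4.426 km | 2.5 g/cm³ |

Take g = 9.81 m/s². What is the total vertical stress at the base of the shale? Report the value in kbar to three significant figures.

seawater: 1021 kg/m³ × 9.81 m/s² × 4790 m = 4.798×10^7 Pa = 0.4798 kbar
sandstone: 2156 kg/m³ × 9.81 m/s² × 6680 m = 1.413×10^8 Pa = 1.413 kbar
coal seam: 1470 kg/m³ × 9.81 m/s² × 58 m = 8.364×10^5 Pa = 8.364×10^-3 kbar
shale: 2500 kg/m³ × 9.81 m/s² × 4426 m = 1.085×10^8 Pa = 1.085 kbar
Total = 0.4798 + 1.413 + 8.364×10^-3 + 1.085 = 2.9865 kbar

2.99 kbar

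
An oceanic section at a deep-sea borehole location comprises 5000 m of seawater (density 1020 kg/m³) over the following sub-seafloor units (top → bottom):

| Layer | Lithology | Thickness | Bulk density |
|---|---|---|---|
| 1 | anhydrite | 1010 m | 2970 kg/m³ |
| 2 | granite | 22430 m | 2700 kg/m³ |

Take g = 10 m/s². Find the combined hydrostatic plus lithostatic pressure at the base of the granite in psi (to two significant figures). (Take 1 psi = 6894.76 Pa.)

100000 psi

seawater: 1020 kg/m³ × 10 m/s² × 5000 m = 5.100×10^7 Pa = 7397 psi
anhydrite: 2970 kg/m³ × 10 m/s² × 1010 m = 3.000×10^7 Pa = 4351 psi
granite: 2700 kg/m³ × 10 m/s² × 22430 m = 6.056×10^8 Pa = 87836 psi
Total = 7397 + 4351 + 87836 = 99584 psi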